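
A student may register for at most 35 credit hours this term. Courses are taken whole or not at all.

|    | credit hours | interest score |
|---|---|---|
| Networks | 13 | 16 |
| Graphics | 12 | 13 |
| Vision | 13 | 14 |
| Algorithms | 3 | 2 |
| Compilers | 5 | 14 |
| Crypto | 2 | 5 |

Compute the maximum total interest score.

50

Allowing fractional choices, the relaxed optimum would be about 51.2, but courses are indivisible.
Networks + Vision + Compilers + Crypto: credit hours 13 + 13 + 5 + 2 = 33 ≤ 35, interest score 16 + 14 + 14 + 5 = 49.
Networks + Graphics + Algorithms + Compilers + Crypto: credit hours 13 + 12 + 3 + 5 + 2 = 35 ≤ 35, interest score 16 + 13 + 2 + 14 + 5 = 50.
Networks + Graphics + Compilers + Crypto: credit hours 13 + 12 + 5 + 2 = 32 ≤ 35, interest score 16 + 13 + 14 + 5 = 48.
Best is Networks, Graphics, Algorithms, Compilers, and Crypto with total interest score 50.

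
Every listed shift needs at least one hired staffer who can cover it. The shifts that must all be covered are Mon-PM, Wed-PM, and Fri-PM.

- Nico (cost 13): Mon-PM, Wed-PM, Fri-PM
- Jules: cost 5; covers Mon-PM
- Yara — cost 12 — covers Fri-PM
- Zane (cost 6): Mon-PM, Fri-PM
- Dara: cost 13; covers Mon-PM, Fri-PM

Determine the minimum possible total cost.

13

The greedy cost-per-new-shift heuristic would pick Zane and Nico for 19, but a cheaper cover exists.
Nico alone covers Mon-PM, Wed-PM, Fri-PM — every shift.
Total cost: 13.
No cover costs less than 13.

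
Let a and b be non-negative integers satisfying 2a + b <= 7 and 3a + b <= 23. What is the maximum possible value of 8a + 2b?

Relaxing integrality, the LP optimum is 28.00 at (a,b) = (3.5, 0), which is not an integer point.
(a,b)=(3,1): 2·3+1·1=7≤7, 3·3+1·1=10≤23, objective 26.
(a,b)=(3,0): 2·3+1·0=6≤7, 3·3+1·0=9≤23, objective 24.
Maximum is 26 at (a,b)=(3,1).

26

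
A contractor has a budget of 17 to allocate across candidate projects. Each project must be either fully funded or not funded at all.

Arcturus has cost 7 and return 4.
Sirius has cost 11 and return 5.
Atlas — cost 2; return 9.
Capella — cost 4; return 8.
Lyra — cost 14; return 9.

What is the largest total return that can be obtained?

Allowing fractional choices, the relaxed optimum would be about 24.1, but projects are indivisible.
Atlas + Lyra: cost 2 + 14 = 16 ≤ 17, return 9 + 9 = 18.
Sirius + Atlas + Capella: cost 11 + 2 + 4 = 17 ≤ 17, return 5 + 9 + 8 = 22.
Arcturus + Atlas + Capella: cost 7 + 2 + 4 = 13 ≤ 17, return 4 + 9 + 8 = 21.
Best is Sirius, Atlas, and Capella with total return 22.

22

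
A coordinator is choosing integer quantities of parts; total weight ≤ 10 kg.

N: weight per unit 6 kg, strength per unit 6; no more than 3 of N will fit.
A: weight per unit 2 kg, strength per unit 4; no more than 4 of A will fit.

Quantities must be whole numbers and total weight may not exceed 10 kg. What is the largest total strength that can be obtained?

A has the best ratio (4/2); taking only A gives at most 4×4 = 16 (stopped by the supply cap of 4).
Optimal: 4×A: weight 8 ≤ 10, strength 4·4 = 16.

16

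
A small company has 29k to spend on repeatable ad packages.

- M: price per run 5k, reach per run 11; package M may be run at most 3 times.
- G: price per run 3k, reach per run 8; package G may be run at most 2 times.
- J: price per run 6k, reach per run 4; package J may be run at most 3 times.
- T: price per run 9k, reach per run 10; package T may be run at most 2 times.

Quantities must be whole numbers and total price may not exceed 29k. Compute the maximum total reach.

53

G has the best ratio (8/3); taking only G gives at most 2×8 = 16 (stopped by the supply cap of 2).
Mixing does better — 3×M, 2×G, and 1×J: price 27 ≤ 29, reach 3·11 + 2·8 + 1·4 = 53.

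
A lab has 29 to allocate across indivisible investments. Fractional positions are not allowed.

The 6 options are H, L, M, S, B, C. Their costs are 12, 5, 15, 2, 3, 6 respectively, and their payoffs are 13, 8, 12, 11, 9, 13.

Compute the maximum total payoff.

Take H, L, S, B, and C: cost 12 + 5 + 2 + 3 + 6 = 28 ≤ 29, payoff 13 + 8 + 11 + 9 + 13 = 54.
No other feasible combination does better.

54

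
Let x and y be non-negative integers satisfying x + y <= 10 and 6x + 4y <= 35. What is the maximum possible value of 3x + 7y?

Relaxing integrality, the LP optimum is 61.25 at (x,y) = (0, 8.75), which is not an integer point.
(x,y)=(0,8): 1·0+1·8=8≤10, 6·0+4·8=32≤35, objective 56.
(x,y)=(1,7): 1·1+1·7=8≤10, 6·1+4·7=34≤35, objective 52.
(x,y)=(0,7): 1·0+1·7=7≤10, 6·0+4·7=28≤35, objective 49.
No feasible integer point exceeds 56.

56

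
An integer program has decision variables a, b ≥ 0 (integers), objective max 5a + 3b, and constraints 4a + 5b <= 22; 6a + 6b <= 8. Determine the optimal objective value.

The continuous relaxation peaks at (1.33, 0) with value 6.67; rounding to a feasible lattice point costs some objective.
(a,b)=(1,0): 4·1+5·0=4≤22, 6·1+6·0=6≤8, objective 5.
(a,b)=(0,1): 4·0+5·1=5≤22, 6·0+6·1=6≤8, objective 3.
(a,b)=(0,0): 4·0+5·0=0≤22, 6·0+6·0=0≤8, objective 0.
No feasible integer point exceeds 5.

5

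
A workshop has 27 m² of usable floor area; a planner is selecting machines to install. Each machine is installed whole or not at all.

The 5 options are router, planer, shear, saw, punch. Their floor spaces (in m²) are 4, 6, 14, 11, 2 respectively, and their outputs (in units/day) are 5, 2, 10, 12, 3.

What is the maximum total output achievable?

25

Allowing fractional choices, the relaxed optimum would be about 27.1, but machines are indivisible.
shear + saw: floor space 14 + 11 = 25 ≤ 27, output 10 + 12 = 22.
router + planer + saw + punch: floor space 4 + 6 + 11 + 2 = 23 ≤ 27, output 5 + 2 + 12 + 3 = 22.
shear + saw + punch: floor space 14 + 11 + 2 = 27 ≤ 27, output 10 + 12 + 3 = 25.
Best is shear, saw, and punch with total output 25.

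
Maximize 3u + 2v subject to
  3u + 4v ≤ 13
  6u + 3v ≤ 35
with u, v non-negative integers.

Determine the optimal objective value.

12

The continuous relaxation peaks at (4.33, 0) with value 13.00; rounding to a feasible lattice point costs some objective.
(u,v)=(4,0): 3·4+4·0=12≤13, 6·4+3·0=24≤35, objective 12.
(u,v)=(3,1): 3·3+4·1=13≤13, 6·3+3·1=21≤35, objective 11.
The best lattice point is (4,0), giving 12.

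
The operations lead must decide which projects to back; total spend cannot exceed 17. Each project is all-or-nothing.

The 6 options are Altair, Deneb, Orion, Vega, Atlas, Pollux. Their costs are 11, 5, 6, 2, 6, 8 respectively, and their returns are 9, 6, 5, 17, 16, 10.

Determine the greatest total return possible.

43

Take Vega, Atlas, and Pollux: cost 2 + 6 + 8 = 16 ≤ 17, return 17 + 16 + 10 = 43.
No other feasible combination does better.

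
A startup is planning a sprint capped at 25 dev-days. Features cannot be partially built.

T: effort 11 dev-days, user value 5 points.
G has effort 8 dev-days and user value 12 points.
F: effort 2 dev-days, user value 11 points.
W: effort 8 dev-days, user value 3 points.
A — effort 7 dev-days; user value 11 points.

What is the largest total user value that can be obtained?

T + G + F: effort 11 + 8 + 2 = 21 ≤ 25, user value 5 + 12 + 11 = 28.
G + F + W + A: effort 8 + 2 + 8 + 7 = 25 ≤ 25, user value 12 + 11 + 3 + 11 = 37.
G + F + A: effort 8 + 2 + 7 = 17 ≤ 25, user value 12 + 11 + 11 = 34.
Best is G, F, W, and A with total user value 37.

37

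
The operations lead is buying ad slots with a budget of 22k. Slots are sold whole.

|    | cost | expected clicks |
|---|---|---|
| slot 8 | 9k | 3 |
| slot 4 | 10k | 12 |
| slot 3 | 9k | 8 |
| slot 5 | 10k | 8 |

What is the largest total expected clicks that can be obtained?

20

Take slot 4 and slot 3: cost 10 + 9 = 19 ≤ 22, expected clicks 12 + 8 = 20.
No feasible combination exceeds this.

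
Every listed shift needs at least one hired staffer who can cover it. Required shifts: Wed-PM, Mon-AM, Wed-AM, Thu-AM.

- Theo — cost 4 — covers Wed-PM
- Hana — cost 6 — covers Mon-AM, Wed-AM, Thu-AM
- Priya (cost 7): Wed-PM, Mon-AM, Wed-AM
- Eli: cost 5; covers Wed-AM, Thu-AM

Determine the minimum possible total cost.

10

This is an integer covering problem.
Choose Theo and Hana: together they cover Wed-PM, Mon-AM, Wed-AM, Thu-AM — every shift.
Total cost: 4 + 6 = 10.
No cover costs less than 10.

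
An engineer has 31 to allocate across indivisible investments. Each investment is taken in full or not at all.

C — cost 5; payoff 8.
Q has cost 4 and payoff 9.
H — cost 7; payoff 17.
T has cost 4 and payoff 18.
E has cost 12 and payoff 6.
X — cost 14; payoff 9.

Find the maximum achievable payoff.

C + H + T + X: cost 5 + 7 + 4 + 14 = 30 ≤ 31, payoff 8 + 17 + 18 + 9 = 52.
Q + H + T + X: cost 4 + 7 + 4 + 14 = 29 ≤ 31, payoff 9 + 17 + 18 + 9 = 53.
C + Q + H + T: cost 5 + 4 + 7 + 4 = 20 ≤ 31, payoff 8 + 9 + 17 + 18 = 52.
Best is Q, H, T, and X with total payoff 53.

53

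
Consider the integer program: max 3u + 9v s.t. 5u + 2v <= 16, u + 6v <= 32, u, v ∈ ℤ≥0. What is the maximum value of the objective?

Relaxing integrality, the LP optimum is 49.71 at (u,v) = (1.14, 5.14), which is not an integer point.
(u,v)=(1,5) is feasible, giving 48.
(u,v)=(0,5) is feasible, giving 45.
(u,v)=(1,4) is feasible, giving 39.
Maximum is 48 at (u,v)=(1,5).

48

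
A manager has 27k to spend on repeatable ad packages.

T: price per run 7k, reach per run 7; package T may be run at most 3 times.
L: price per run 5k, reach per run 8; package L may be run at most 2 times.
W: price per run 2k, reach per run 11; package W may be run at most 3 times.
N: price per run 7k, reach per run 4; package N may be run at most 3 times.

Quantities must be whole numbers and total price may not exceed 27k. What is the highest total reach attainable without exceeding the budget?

W has the best ratio (11/2); taking only W gives at most 3×11 = 33 (stopped by the supply cap of 3).
Mixing does better — 1×T, 2×L, and 3×W: price 23 ≤ 27, reach 1·7 + 2·8 + 3·11 = 56.

56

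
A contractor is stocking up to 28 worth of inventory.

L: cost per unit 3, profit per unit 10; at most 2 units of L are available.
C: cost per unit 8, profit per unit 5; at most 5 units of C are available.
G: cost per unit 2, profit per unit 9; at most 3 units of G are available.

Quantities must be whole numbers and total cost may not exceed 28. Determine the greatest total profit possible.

57

G has the best ratio (9/2); taking only G gives at most 3×9 = 27 (stopped by the supply cap of 3).
Mixing does better — 2×L, 2×C, and 3×G: cost 28 ≤ 28, profit 2·10 + 2·5 + 3·9 = 57.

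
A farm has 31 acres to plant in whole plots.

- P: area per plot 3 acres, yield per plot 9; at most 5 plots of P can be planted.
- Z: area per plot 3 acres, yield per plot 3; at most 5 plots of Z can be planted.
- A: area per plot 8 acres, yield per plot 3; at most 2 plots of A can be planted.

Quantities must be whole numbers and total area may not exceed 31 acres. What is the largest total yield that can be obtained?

60

P has the best ratio (9/3); taking only P gives at most 5×9 = 45 (stopped by the supply cap of 5).
Mixing does better — 5×P and 5×Z: area 30 ≤ 31, yield 5·9 + 5·3 = 60.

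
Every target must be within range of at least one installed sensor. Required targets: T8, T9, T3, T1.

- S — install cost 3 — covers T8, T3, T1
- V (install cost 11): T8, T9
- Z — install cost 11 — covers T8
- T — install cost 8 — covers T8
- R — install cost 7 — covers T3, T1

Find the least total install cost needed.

Choose S and V: together they cover T8, T9, T3, T1 — every target.
Total install cost: 3 + 11 = 14.

14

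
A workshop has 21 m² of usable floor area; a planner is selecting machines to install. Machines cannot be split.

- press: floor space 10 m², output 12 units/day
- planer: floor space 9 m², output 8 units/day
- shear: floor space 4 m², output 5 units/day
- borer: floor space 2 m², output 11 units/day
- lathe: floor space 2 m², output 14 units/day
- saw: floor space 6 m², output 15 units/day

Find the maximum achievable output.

52

Allowing fractional choices, the relaxed optimum would be about 53.4, but machines are indivisible.
shear + borer + lathe + saw: floor space 4 + 2 + 2 + 6 = 14 ≤ 21, output 5 + 11 + 14 + 15 = 45.
press + borer + lathe + saw: floor space 10 + 2 + 2 + 6 = 20 ≤ 21, output 12 + 11 + 14 + 15 = 52.
planer + borer + lathe + saw: floor space 9 + 2 + 2 + 6 = 19 ≤ 21, output 8 + 11 + 14 + 15 = 48.
Best is press, borer, lathe, and saw with total output 52.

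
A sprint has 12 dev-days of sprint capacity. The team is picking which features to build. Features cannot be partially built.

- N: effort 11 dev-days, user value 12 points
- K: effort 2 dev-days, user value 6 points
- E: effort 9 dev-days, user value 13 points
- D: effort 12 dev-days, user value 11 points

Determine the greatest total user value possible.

N: effort 11 ≤ 12, user value 12.
E: effort 9 ≤ 12, user value 13.
K + E: effort 2 + 9 = 11 ≤ 12, user value 6 + 13 = 19.
Best is K and E with total user value 19.

19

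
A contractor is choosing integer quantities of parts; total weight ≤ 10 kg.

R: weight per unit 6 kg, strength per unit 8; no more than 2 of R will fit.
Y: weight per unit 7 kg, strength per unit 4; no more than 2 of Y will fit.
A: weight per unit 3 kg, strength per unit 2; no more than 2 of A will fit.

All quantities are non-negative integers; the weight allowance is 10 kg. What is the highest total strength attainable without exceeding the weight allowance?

10

This is a bounded integer knapsack.
1×R and 1×A: weight 9 ≤ 10, strength 1·8 + 1·2 = 10.
1×R: weight 6 ≤ 10, strength 1·8 = 8.
Best is 10.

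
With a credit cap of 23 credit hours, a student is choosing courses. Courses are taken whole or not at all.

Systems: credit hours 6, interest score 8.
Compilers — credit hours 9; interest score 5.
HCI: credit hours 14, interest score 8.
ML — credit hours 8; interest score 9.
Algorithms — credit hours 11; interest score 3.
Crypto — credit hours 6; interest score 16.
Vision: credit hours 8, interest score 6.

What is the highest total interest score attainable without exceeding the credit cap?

Treat it as a binary knapsack problem.
Allowing fractional choices, the relaxed optimum would be about 35.2, but courses are indivisible.
Systems + ML + Crypto: credit hours 6 + 8 + 6 = 20 ≤ 23, interest score 8 + 9 + 16 = 33.
Systems + Crypto + Vision: credit hours 6 + 6 + 8 = 20 ≤ 23, interest score 8 + 16 + 6 = 30.
ML + Crypto + Vision: credit hours 8 + 6 + 8 = 22 ≤ 23, interest score 9 + 16 + 6 = 31.
Best is Systems, ML, and Crypto with total interest score 33.

33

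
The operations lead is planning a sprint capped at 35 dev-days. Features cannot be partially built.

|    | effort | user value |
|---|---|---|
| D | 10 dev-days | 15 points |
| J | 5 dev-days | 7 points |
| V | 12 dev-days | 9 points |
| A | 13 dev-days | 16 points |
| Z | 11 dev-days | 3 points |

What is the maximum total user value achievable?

40

Treat it as a binary knapsack problem.
Take D, V, and A: effort 10 + 12 + 13 = 35 ≤ 35, user value 15 + 9 + 16 = 40.
No other feasible combination does better.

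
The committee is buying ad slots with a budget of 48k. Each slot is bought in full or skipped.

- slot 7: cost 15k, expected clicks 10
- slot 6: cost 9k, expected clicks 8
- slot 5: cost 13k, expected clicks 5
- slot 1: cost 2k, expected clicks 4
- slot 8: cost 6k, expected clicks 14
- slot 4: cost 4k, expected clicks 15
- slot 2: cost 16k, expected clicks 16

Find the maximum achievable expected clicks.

59

This is an integer program with binary decision variables.
Allowing fractional choices, the relaxed optimum would be about 64.3, but ad slots are indivisible.
slot 6 + slot 5 + slot 8 + slot 4 + slot 2: cost 9 + 13 + 6 + 4 + 16 = 48 ≤ 48, expected clicks 8 + 5 + 14 + 15 + 16 = 58.
slot 7 + slot 1 + slot 8 + slot 4 + slot 2: cost 15 + 2 + 6 + 4 + 16 = 43 ≤ 48, expected clicks 10 + 4 + 14 + 15 + 16 = 59.
slot 6 + slot 1 + slot 8 + slot 4 + slot 2: cost 9 + 2 + 6 + 4 + 16 = 37 ≤ 48, expected clicks 8 + 4 + 14 + 15 + 16 = 57.
Best is slot 7, slot 1, slot 8, slot 4, and slot 2 with total expected clicks 59.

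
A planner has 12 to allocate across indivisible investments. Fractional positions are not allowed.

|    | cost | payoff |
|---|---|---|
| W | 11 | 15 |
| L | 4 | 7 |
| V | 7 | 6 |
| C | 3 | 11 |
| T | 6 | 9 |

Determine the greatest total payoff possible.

Treat it as a binary knapsack problem.
V + C: cost 7 + 3 = 10 ≤ 12, payoff 6 + 11 = 17.
L + C: cost 4 + 3 = 7 ≤ 12, payoff 7 + 11 = 18.
C + T: cost 3 + 6 = 9 ≤ 12, payoff 11 + 9 = 20.
Best is C and T with total payoff 20.

20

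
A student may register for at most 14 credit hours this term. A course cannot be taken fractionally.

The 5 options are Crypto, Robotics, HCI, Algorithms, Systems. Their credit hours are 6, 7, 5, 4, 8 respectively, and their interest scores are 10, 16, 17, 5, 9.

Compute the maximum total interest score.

33

Treat it as a binary knapsack problem.
Crypto + HCI: credit hours 6 + 5 = 11 ≤ 14, interest score 10 + 17 = 27.
Crypto + Robotics: credit hours 6 + 7 = 13 ≤ 14, interest score 10 + 16 = 26.
Robotics + HCI: credit hours 7 + 5 = 12 ≤ 14, interest score 16 + 17 = 33.
Best is Robotics and HCI with total interest score 33.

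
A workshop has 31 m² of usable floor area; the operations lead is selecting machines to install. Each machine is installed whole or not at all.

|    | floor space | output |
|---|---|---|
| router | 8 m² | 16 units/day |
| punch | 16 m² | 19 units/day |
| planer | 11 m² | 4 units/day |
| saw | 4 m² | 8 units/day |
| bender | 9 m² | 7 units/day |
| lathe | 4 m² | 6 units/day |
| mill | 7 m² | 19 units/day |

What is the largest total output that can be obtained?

54

Allowing fractional choices, the relaxed optimum would be about 58.5, but machines are indivisible.
router + punch + mill: floor space 8 + 16 + 7 = 31 ≤ 31, output 16 + 19 + 19 = 54.
punch + saw + lathe + mill: floor space 16 + 4 + 4 + 7 = 31 ≤ 31, output 19 + 8 + 6 + 19 = 52.
Best is router, punch, and mill with total output 54.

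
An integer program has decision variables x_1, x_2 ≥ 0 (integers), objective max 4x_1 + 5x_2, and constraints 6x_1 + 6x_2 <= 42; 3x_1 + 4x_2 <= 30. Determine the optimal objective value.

35

(x_1,x_2)=(0,7): 6·0+6·7=42≤42, 3·0+4·7=28≤30, objective 35.
(x_1,x_2)=(1,6): 6·1+6·6=42≤42, 3·1+4·6=27≤30, objective 34.
(x_1,x_2)=(0,6): 6·0+6·6=36≤42, 3·0+4·6=24≤30, objective 30.
No feasible integer point exceeds 35.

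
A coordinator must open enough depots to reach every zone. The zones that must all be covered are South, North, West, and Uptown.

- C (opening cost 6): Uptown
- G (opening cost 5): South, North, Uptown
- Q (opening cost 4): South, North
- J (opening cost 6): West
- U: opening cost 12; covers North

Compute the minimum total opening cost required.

Choose G and J: together they cover South, North, West, Uptown — every zone.
Total opening cost: 5 + 6 = 11.

11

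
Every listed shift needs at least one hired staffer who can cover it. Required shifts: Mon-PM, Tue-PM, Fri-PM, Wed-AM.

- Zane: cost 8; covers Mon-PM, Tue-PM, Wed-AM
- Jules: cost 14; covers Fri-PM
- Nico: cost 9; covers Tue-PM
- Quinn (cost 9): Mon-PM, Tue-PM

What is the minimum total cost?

22

Choose Zane and Jules: together they cover Mon-PM, Tue-PM, Fri-PM, Wed-AM — every shift.
Total cost: 8 + 14 = 22.
No cover costs less than 22.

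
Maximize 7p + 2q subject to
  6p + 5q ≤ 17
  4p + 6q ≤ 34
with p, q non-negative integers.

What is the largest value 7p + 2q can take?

(p,q)=(2,1): 6·2+5·1=17≤17, 4·2+6·1=14≤34, objective 16.
(p,q)=(2,0): 6·2+5·0=12≤17, 4·2+6·0=8≤34, objective 14.
(p,q)=(1,2): 6·1+5·2=16≤17, 4·1+6·2=16≤34, objective 11.
(p,q)=(1,1): 6·1+5·1=11≤17, 4·1+6·1=10≤34, objective 9.
The best lattice point is (2,1), giving 16.

16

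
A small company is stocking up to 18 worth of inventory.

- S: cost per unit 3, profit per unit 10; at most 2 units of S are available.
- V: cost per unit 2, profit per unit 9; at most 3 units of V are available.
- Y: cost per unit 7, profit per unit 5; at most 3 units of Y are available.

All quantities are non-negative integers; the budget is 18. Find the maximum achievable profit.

Take 2×S and 3×V: cost 12 ≤ 18, profit 2·10 + 3·9 = 47.
V has the best ratio (9/2) and is taken to its limit of 3; remaining capacity is filled optimally with the others.

47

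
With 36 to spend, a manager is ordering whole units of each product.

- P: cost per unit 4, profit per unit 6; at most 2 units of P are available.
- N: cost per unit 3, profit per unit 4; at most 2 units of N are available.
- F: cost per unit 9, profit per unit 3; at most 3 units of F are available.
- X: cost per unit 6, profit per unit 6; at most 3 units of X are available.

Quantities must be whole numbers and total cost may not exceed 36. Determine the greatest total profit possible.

P has the best ratio (6/4); taking only P gives at most 2×6 = 12 (stopped by the supply cap of 2).
Mixing does better — 2×P, 2×N, and 3×X: cost 32 ≤ 36, profit 2·6 + 2·4 + 3·6 = 38.

38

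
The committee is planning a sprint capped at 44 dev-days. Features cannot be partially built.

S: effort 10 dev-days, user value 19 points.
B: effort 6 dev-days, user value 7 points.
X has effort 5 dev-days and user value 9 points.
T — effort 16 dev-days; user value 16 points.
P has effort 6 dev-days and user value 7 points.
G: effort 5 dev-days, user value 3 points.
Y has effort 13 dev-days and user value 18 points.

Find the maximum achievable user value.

62

Treat it as a binary knapsack problem.
Take S, X, T, and Y: effort 10 + 5 + 16 + 13 = 44 ≤ 44, user value 19 + 9 + 16 + 18 = 62.
No other feasible combination does better.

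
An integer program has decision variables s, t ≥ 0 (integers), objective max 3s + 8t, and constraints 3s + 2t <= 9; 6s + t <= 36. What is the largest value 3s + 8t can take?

(s,t)=(0,4): 3·0+2·4=8≤9, 6·0+1·4=4≤36, objective 32.
(s,t)=(1,3): 3·1+2·3=9≤9, 6·1+1·3=9≤36, objective 27.
(s,t)=(0,3): 3·0+2·3=6≤9, 6·0+1·3=3≤36, objective 24.
The best lattice point is (0,4), giving 32.

32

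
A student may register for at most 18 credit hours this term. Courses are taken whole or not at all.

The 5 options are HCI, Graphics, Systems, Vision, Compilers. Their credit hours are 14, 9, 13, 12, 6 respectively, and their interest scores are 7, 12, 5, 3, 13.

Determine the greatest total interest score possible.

Allowing fractional choices, the relaxed optimum would be about 26.5, but courses are indivisible.
Vision + Compilers: credit hours 12 + 6 = 18 ≤ 18, interest score 3 + 13 = 16.
Graphics + Compilers: credit hours 9 + 6 = 15 ≤ 18, interest score 12 + 13 = 25.
Best is Graphics and Compilers with total interest score 25.

25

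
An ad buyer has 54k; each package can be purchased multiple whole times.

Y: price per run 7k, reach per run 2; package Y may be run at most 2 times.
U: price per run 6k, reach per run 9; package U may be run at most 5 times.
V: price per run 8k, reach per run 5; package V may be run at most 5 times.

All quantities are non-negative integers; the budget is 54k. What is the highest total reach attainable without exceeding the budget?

1×Y, 5×U, and 2×V: price 53 ≤ 54, reach 1·2 + 5·9 + 2·5 = 57.
5×U and 3×V: price 54 ≤ 54, reach 5·9 + 3·5 = 60.
Best is 60.

60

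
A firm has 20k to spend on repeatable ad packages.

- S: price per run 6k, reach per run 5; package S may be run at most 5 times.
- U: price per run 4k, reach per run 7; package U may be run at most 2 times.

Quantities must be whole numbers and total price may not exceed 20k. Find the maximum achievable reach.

Take 2×S and 2×U: price 20 ≤ 20, reach 2·5 + 2·7 = 24.
U has the best ratio (7/4) and is taken to its limit of 2; remaining capacity is filled optimally with the others.

24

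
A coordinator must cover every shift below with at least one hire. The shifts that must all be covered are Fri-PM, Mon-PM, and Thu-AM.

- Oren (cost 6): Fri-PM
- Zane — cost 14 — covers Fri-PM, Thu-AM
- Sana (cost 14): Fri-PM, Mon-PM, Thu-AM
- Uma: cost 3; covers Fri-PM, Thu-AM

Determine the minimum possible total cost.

14

The greedy cost-per-new-shift heuristic would pick Uma and Sana for 17, but a cheaper cover exists.
Sana alone covers Fri-PM, Mon-PM, Thu-AM — every shift.
Total cost: 14.
No cover costs less than 14.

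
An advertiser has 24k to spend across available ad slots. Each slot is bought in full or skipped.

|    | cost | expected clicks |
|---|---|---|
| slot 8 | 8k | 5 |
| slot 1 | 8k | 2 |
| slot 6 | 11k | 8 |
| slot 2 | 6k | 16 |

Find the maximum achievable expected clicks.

Treat it as a binary knapsack problem.
slot 6 + slot 2: cost 11 + 6 = 17 ≤ 24, expected clicks 8 + 16 = 24.
slot 8 + slot 1 + slot 2: cost 8 + 8 + 6 = 22 ≤ 24, expected clicks 5 + 2 + 16 = 23.
slot 8 + slot 2: cost 8 + 6 = 14 ≤ 24, expected clicks 5 + 16 = 21.
Best is slot 6 and slot 2 with total expected clicks 24.

24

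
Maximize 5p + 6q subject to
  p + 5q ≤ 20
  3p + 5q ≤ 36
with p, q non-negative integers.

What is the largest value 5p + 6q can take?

(p,q)=(12,0): 1·12+5·0=12≤20, 3·12+5·0=36≤36, objective 60.
(p,q)=(11,0): 1·11+5·0=11≤20, 3·11+5·0=33≤36, objective 55.
No feasible integer point exceeds 60.

60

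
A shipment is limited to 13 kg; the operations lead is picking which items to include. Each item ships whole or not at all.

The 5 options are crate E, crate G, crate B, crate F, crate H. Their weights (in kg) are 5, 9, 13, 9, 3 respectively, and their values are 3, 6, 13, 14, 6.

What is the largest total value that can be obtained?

20

Take crate F and crate H: weight 9 + 3 = 12 ≤ 13, value 14 + 6 = 20.
No other feasible combination does better.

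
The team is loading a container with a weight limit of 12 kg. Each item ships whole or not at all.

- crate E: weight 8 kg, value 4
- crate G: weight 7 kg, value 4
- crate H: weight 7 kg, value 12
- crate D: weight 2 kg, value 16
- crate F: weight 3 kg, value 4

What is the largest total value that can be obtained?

crate G + crate D + crate F: weight 7 + 2 + 3 = 12 ≤ 12, value 4 + 16 + 4 = 24.
crate H + crate D + crate F: weight 7 + 2 + 3 = 12 ≤ 12, value 12 + 16 + 4 = 32.
crate H + crate D: weight 7 + 2 = 9 ≤ 12, value 12 + 16 = 28.
Best is crate H, crate D, and crate F with total value 32.

32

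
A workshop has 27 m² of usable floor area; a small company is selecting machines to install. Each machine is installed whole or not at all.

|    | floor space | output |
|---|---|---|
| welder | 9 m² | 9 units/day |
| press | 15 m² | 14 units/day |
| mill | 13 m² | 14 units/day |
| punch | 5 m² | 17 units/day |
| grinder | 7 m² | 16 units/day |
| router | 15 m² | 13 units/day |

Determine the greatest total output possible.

47

Allowing fractional choices, the relaxed optimum would be about 49.0, but machines are indivisible.
press + punch + grinder: floor space 15 + 5 + 7 = 27 ≤ 27, output 14 + 17 + 16 = 47.
punch + grinder + router: floor space 5 + 7 + 15 = 27 ≤ 27, output 17 + 16 + 13 = 46.
mill + punch + grinder: floor space 13 + 5 + 7 = 25 ≤ 27, output 14 + 17 + 16 = 47.
The maximum output is 47; one optimal choice is mill, punch, and grinder.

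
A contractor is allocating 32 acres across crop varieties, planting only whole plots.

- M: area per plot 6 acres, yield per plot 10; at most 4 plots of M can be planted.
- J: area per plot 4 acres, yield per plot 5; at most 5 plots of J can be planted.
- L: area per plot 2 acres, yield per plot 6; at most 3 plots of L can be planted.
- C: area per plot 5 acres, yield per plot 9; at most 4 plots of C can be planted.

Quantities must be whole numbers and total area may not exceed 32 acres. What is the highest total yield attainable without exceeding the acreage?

64

This is a bounded integer knapsack.
L has the best ratio (6/2); taking only L gives at most 3×6 = 18 (stopped by the supply cap of 3).
Mixing does better — 1×M, 3×L, and 4×C: area 32 ≤ 32, yield 1·10 + 3·6 + 4·9 = 64.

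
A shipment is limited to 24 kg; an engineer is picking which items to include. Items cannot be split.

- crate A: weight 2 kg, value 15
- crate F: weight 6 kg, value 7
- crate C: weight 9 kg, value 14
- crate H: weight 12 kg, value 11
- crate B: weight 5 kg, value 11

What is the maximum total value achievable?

47

This is an integer program with binary decision variables.
Take crate A, crate F, crate C, and crate B: weight 2 + 6 + 9 + 5 = 22 ≤ 24, value 15 + 7 + 14 + 11 = 47.
No other feasible combination does better.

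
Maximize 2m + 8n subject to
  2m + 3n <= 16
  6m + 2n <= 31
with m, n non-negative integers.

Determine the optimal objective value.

40

(m,n)=(0,5): 2·0+3·5=15≤16, 6·0+2·5=10≤31, objective 40.
(m,n)=(1,4): 2·1+3·4=14≤16, 6·1+2·4=14≤31, objective 34.
(m,n)=(0,4): 2·0+3·4=12≤16, 6·0+2·4=8≤31, objective 32.
Maximum is 40 at (m,n)=(0,5).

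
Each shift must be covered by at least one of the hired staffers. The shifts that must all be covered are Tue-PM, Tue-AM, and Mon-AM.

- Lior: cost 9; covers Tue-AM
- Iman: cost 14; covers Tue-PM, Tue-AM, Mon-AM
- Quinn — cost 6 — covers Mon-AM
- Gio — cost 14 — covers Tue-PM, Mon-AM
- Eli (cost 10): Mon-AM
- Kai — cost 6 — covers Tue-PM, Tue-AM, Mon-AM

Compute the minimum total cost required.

6

Kai alone covers Tue-PM, Tue-AM, Mon-AM — every shift.
Total cost: 6.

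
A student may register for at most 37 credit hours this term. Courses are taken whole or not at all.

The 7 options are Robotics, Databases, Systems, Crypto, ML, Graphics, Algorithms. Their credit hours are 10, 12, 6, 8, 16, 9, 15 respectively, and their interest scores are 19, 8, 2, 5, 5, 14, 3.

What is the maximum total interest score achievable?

This is an integer program with binary decision variables.
Allowing fractional choices, the relaxed optimum would be about 44.8, but courses are indivisible.
Robotics + Systems + Crypto + Graphics: credit hours 10 + 6 + 8 + 9 = 33 ≤ 37, interest score 19 + 2 + 5 + 14 = 40.
Robotics + Databases + Systems + Graphics: credit hours 10 + 12 + 6 + 9 = 37 ≤ 37, interest score 19 + 8 + 2 + 14 = 43.
Robotics + Databases + Graphics: credit hours 10 + 12 + 9 = 31 ≤ 37, interest score 19 + 8 + 14 = 41.
Best is Robotics, Databases, Systems, and Graphics with total interest score 43.

43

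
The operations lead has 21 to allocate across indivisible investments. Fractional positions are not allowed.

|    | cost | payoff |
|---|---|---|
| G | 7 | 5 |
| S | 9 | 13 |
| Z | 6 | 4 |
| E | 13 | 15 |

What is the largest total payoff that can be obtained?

20

Allowing fractional choices, the relaxed optimum would be about 26.8, but investments are indivisible.
G + E: cost 7 + 13 = 20 ≤ 21, payoff 5 + 15 = 20.
Z + E: cost 6 + 13 = 19 ≤ 21, payoff 4 + 15 = 19.
Best is G and E with total payoff 20.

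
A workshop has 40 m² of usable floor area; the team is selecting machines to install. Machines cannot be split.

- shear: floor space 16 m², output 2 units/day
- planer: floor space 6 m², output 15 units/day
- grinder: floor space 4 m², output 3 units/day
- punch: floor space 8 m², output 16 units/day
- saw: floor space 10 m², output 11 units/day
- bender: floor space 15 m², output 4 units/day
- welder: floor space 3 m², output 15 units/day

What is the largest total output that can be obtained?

60

This is an integer program with binary decision variables.
Allowing fractional choices, the relaxed optimum would be about 62.4, but machines are indivisible.
planer + punch + saw + welder: floor space 6 + 8 + 10 + 3 = 27 ≤ 40, output 15 + 16 + 11 + 15 = 57.
planer + grinder + punch + saw + welder: floor space 6 + 4 + 8 + 10 + 3 = 31 ≤ 40, output 15 + 3 + 16 + 11 + 15 = 60.
Best is planer, grinder, punch, saw, and welder with total output 60.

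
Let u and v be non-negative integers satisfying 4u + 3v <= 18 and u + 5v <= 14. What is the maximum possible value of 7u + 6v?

The continuous relaxation peaks at (2.82, 2.24) with value 33.18; rounding to a feasible lattice point costs some objective.
(u,v)=(3,2): 4·3+3·2=18≤18, 1·3+5·2=13≤14, objective 33.
(u,v)=(3,1): 4·3+3·1=15≤18, 1·3+5·1=8≤14, objective 27.
Maximum is 33 at (u,v)=(3,2).

33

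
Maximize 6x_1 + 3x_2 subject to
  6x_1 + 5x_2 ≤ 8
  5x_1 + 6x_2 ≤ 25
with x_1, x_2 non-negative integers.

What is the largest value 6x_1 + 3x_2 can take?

6

The continuous relaxation peaks at (1.33, 0) with value 8.00; rounding to a feasible lattice point costs some objective.
(x_1,x_2)=(1,0) is feasible, giving 6.
(x_1,x_2)=(0,1) is feasible, giving 3.
(x_1,x_2)=(0,0) is feasible, giving 0.
No feasible integer point exceeds 6.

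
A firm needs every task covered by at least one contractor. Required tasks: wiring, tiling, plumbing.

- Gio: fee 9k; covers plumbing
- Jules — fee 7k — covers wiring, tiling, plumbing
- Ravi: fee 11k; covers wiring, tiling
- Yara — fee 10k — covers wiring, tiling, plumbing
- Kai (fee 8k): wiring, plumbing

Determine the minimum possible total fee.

7

Jules alone covers wiring, tiling, plumbing — every task.
Total fee: 7.
No cover costs less than 7.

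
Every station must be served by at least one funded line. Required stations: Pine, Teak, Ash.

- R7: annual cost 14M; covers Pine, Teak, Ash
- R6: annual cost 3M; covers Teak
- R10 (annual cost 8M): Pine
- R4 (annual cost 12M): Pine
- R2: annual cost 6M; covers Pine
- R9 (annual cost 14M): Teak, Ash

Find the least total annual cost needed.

14

The greedy cost-per-new-station heuristic would pick R6, R2, and R7 for 23, but a cheaper cover exists.
R7 alone covers Pine, Teak, Ash — every station.
Total annual cost: 14.
No cover costs less than 14.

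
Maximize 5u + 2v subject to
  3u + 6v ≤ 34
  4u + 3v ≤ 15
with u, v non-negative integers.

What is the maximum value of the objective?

Relaxing integrality, the LP optimum is 18.75 at (u,v) = (3.75, 0), which is not an integer point.
(u,v)=(3,1): 3·3+6·1=15≤34, 4·3+3·1=15≤15, objective 17.
(u,v)=(3,0): 3·3+6·0=9≤34, 4·3+3·0=12≤15, objective 15.
(u,v)=(2,2): 3·2+6·2=18≤34, 4·2+3·2=14≤15, objective 14.
The best lattice point is (3,1), giving 17.

17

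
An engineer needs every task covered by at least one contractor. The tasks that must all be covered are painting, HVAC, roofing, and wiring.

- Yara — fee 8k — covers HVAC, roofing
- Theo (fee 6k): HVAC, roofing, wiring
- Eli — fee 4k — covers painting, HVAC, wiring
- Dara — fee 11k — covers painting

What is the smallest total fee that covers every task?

Choose Theo and Eli: together they cover painting, HVAC, roofing, wiring — every task.
Total fee: 6 + 4 = 10.
No cover costs less than 10.

10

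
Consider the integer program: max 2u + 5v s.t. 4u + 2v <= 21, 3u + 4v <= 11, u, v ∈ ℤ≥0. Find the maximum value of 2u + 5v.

12

(u,v)=(1,2): 4·1+2·2=8≤21, 3·1+4·2=11≤11, objective 12.
(u,v)=(0,2): 4·0+2·2=4≤21, 3·0+4·2=8≤11, objective 10.
(u,v)=(2,1): 4·2+2·1=10≤21, 3·2+4·1=10≤11, objective 9.
No feasible integer point exceeds 12.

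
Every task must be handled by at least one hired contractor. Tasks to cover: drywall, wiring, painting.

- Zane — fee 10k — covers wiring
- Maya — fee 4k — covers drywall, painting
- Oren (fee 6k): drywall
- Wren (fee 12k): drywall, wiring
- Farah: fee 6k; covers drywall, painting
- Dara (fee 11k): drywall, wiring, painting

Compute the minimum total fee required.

11

The greedy cost-per-new-task heuristic would pick Maya and Zane for 14, but a cheaper cover exists.
Dara alone covers drywall, wiring, painting — every task.
Total fee: 11.
No cover costs less than 11.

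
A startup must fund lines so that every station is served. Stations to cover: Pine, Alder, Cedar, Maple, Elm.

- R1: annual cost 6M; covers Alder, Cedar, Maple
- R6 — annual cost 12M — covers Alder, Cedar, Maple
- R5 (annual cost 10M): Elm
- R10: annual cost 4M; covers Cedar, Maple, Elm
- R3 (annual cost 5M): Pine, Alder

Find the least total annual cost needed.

Choose R10 and R3: together they cover Pine, Alder, Cedar, Maple, Elm — every station.
Total annual cost: 4 + 5 = 9.
No cover costs less than 9.

9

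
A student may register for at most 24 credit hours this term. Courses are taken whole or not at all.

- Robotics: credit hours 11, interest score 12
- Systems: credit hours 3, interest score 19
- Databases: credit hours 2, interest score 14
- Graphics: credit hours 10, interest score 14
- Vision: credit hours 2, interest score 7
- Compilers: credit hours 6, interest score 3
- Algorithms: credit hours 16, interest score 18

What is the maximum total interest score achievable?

Systems + Databases + Vision + Algorithms: credit hours 3 + 2 + 2 + 16 = 23 ≤ 24, interest score 19 + 14 + 7 + 18 = 58.
Systems + Databases + Graphics + Vision + Compilers: credit hours 3 + 2 + 10 + 2 + 6 = 23 ≤ 24, interest score 19 + 14 + 14 + 7 + 3 = 57.
Best is Systems, Databases, Vision, and Algorithms with total interest score 58.

58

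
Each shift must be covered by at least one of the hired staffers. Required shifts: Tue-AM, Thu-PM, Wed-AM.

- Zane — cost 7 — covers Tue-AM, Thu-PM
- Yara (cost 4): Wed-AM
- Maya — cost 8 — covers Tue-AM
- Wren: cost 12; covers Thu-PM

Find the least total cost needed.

Choose Zane and Yara: together they cover Tue-AM, Thu-PM, Wed-AM — every shift.
Total cost: 7 + 4 = 11.
No cover costs less than 11.

11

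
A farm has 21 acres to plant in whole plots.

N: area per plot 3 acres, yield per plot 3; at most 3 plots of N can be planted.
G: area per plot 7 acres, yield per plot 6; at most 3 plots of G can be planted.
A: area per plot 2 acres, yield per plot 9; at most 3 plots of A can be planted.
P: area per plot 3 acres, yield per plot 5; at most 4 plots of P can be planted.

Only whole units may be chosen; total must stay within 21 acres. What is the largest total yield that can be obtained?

This is a bounded integer knapsack.
A has the best ratio (9/2); taking only A gives at most 3×9 = 27 (stopped by the supply cap of 3).
Mixing does better — 1×N, 3×A, and 4×P: area 21 ≤ 21, yield 1·3 + 3·9 + 4·5 = 50.

50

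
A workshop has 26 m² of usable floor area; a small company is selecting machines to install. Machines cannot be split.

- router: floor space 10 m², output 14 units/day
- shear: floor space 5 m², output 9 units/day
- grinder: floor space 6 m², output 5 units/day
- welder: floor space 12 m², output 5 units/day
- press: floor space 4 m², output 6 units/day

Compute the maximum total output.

Allowing fractional choices, the relaxed optimum would be about 34.4, but machines are indivisible.
router + shear + grinder: floor space 10 + 5 + 6 = 21 ≤ 26, output 14 + 9 + 5 = 28.
router + shear + press: floor space 10 + 5 + 4 = 19 ≤ 26, output 14 + 9 + 6 = 29.
router + shear + grinder + press: floor space 10 + 5 + 6 + 4 = 25 ≤ 26, output 14 + 9 + 5 + 6 = 34.
Best is router, shear, grinder, and press with total output 34.

34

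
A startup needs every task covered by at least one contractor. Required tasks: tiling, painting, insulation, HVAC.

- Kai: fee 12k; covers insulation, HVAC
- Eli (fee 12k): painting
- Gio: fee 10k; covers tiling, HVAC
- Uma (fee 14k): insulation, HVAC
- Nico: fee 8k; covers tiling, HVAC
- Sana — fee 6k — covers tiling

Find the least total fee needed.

This is a weighted set-cover instance.
The greedy cost-per-new-task heuristic would pick Nico, Kai, and Eli for 32, but a cheaper cover exists.
Choose Kai, Eli, and Sana: together they cover tiling, painting, insulation, HVAC — every task.
Total fee: 12 + 12 + 6 = 30.
No cover costs less than 30.

30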